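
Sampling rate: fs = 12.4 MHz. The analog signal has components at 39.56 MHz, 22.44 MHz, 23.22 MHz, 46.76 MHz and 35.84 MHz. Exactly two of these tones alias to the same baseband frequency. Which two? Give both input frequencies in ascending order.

fs/2 = 6.2 MHz.
39.56 MHz mod fs = 2.36 MHz.
2.36 MHz ≤ fs/2 = 6.2 MHz, appears at 2.36 MHz.
22.44 MHz mod fs = 10.04 MHz.
10.04 MHz > fs/2 = 6.2 MHz, folds to fs − 10.04 MHz = 2.36 MHz.
23.22 MHz mod fs = 10.82 MHz.
10.82 MHz > fs/2 = 6.2 MHz, folds to fs − 10.82 MHz = 1.58 MHz.
46.76 MHz mod fs = 9.56 MHz.
9.56 MHz > fs/2 = 6.2 MHz, folds to fs − 9.56 MHz = 2.84 MHz.
35.84 MHz mod fs = 11.04 MHz.
11.04 MHz > fs/2 = 6.2 MHz, folds to fs − 11.04 MHz = 1.36 MHz.
22.44 MHz and 39.56 MHz both map to 2.36 MHz.

22.44 MHz, 39.56 MHz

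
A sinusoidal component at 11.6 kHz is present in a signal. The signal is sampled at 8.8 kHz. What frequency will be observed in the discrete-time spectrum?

11.6 kHz mod fs = 2.8 kHz.
2.8 kHz ≤ fs/2 = 4.4 kHz, appears at 2.8 kHz.

2.8 kHz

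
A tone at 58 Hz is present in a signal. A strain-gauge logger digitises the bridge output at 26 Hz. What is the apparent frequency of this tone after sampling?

58 Hz mod fs = 6 Hz.
6 Hz ≤ fs/2 = 13 Hz, appears at 6 Hz.

6 Hz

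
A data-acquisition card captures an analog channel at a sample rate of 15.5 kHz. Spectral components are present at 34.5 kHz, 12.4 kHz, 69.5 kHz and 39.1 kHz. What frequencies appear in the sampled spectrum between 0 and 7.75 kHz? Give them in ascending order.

fs/2 = 7.75 kHz.
34.5 kHz mod fs = 3.5 kHz.
3.5 kHz ≤ fs/2 = 7.75 kHz, appears at 3.5 kHz.
12.4 kHz > fs/2 = 7.75 kHz, folds to fs − 12.4 kHz = 3.1 kHz.
69.5 kHz mod fs = 7.5 kHz.
7.5 kHz ≤ fs/2 = 7.75 kHz, appears at 7.5 kHz.
39.1 kHz mod fs = 8.1 kHz.
8.1 kHz > fs/2 = 7.75 kHz, folds to fs − 8.1 kHz = 7.4 kHz.
Distinct values: {3.1 kHz, 3.5 kHz, 7.4 kHz, 7.5 kHz}.

3.1 kHz, 3.5 kHz, 7.4 kHz, 7.5 kHz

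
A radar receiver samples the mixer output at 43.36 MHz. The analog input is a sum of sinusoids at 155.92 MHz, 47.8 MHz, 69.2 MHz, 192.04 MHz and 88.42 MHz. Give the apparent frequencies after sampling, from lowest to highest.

fs/2 = 21.68 MHz.
155.92 MHz mod fs = 25.84 MHz.
25.84 MHz > fs/2 = 21.68 MHz, folds to fs − 25.84 MHz = 17.52 MHz.
47.8 MHz mod fs = 4.44 MHz.
4.44 MHz ≤ fs/2 = 21.68 MHz, appears at 4.44 MHz.
69.2 MHz mod fs = 25.84 MHz.
25.84 MHz > fs/2 = 21.68 MHz, folds to fs − 25.84 MHz = 17.52 MHz.
192.04 MHz mod fs = 18.6 MHz.
18.6 MHz ≤ fs/2 = 21.68 MHz, appears at 18.6 MHz.
88.42 MHz mod fs = 1.7 MHz.
1.7 MHz ≤ fs/2 = 21.68 MHz, appears at 1.7 MHz.
Distinct values: {1.7 MHz, 4.44 MHz, 17.52 MHz, 18.6 MHz}.

1.7 MHz, 4.44 MHz, 17.52 MHz, 18.6 MHz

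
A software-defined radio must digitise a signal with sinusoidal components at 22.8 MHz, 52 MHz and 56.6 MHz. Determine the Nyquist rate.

Highest-frequency component: 56.6 MHz.
Nyquist rate = 2 × 56.6 MHz = 113.2 MHz.

113.2 MHz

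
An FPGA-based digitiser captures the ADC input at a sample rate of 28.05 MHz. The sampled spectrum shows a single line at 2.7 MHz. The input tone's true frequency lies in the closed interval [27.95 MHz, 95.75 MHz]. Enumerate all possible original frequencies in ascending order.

Frequencies that alias to 2.7 MHz are k·fs ± 2.7 MHz for integer k ≥ 0.
k=0: 2.7 MHz.
k=1: 25.35 MHz, 30.75 MHz.
k=2: 53.4 MHz, 58.8 MHz.
k=3: 81.45 MHz, 86.85 MHz.
k=4: 109.5 MHz, 114.9 MHz.
Within [27.95 MHz, 95.75 MHz]: 30.75 MHz, 53.4 MHz, 58.8 MHz, 81.45 MHz, 86.85 MHz.

30.75 MHz, 53.4 MHz, 58.8 MHz, 81.45 MHz, 86.85 MHz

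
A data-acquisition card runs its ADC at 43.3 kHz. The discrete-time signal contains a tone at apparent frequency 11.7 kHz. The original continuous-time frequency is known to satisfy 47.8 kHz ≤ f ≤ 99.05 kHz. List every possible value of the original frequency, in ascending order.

55 kHz, 74.9 kHz, 98.3 kHz

Frequencies that alias to 11.7 kHz are k·fs ± 11.7 kHz for integer k ≥ 0.
k=0: 11.7 kHz.
k=1: 31.6 kHz, 55 kHz.
k=2: 74.9 kHz, 98.3 kHz.
k=3: 118.2 kHz, 141.6 kHz.
Within [47.8 kHz, 99.05 kHz]: 55 kHz, 74.9 kHz, 98.3 kHz.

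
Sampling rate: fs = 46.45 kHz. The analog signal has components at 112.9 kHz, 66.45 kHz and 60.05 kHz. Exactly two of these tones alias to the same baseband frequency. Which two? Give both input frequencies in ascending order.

66.45 kHz, 112.9 kHz

fs/2 = 23.225 kHz.
112.9 kHz mod fs = 20 kHz.
20 kHz ≤ fs/2 = 23.225 kHz, appears at 20 kHz.
66.45 kHz mod fs = 20 kHz.
20 kHz ≤ fs/2 = 23.225 kHz, appears at 20 kHz.
60.05 kHz mod fs = 13.6 kHz.
13.6 kHz ≤ fs/2 = 23.225 kHz, appears at 13.6 kHz.
66.45 kHz and 112.9 kHz both map to 20 kHz.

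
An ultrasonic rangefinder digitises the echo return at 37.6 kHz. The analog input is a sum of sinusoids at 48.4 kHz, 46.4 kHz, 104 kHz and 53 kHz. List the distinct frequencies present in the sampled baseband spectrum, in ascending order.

fs/2 = 18.8 kHz.
48.4 kHz mod fs = 10.8 kHz.
10.8 kHz ≤ fs/2 = 18.8 kHz, appears at 10.8 kHz.
46.4 kHz mod fs = 8.8 kHz.
8.8 kHz ≤ fs/2 = 18.8 kHz, appears at 8.8 kHz.
104 kHz mod fs = 28.8 kHz.
28.8 kHz > fs/2 = 18.8 kHz, folds to fs − 28.8 kHz = 8.8 kHz.
53 kHz mod fs = 15.4 kHz.
15.4 kHz ≤ fs/2 = 18.8 kHz, appears at 15.4 kHz.
Distinct values: {8.8 kHz, 10.8 kHz, 15.4 kHz}.

8.8 kHz, 10.8 kHz, 15.4 kHz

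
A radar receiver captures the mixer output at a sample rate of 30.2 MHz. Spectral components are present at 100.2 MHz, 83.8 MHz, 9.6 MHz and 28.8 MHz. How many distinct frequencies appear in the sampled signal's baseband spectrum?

fs/2 = 15.1 MHz.
100.2 MHz mod fs = 9.6 MHz.
9.6 MHz ≤ fs/2 = 15.1 MHz, appears at 9.6 MHz.
83.8 MHz mod fs = 23.4 MHz.
23.4 MHz > fs/2 = 15.1 MHz, folds to fs − 23.4 MHz = 6.8 MHz.
9.6 MHz ≤ fs/2 = 15.1 MHz, passes unchanged.
28.8 MHz > fs/2 = 15.1 MHz, folds to fs − 28.8 MHz = 1.4 MHz.
Distinct values: {1.4 MHz, 6.8 MHz, 9.6 MHz} → 3.

3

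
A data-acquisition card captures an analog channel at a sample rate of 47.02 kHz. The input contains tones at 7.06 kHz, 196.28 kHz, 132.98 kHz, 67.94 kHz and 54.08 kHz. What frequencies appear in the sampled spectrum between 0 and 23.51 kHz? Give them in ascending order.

fs/2 = 23.51 kHz.
7.06 kHz ≤ fs/2 = 23.51 kHz, passes unchanged.
196.28 kHz mod fs = 8.2 kHz.
8.2 kHz ≤ fs/2 = 23.51 kHz, appears at 8.2 kHz.
132.98 kHz mod fs = 38.94 kHz.
38.94 kHz > fs/2 = 23.51 kHz, folds to fs − 38.94 kHz = 8.08 kHz.
67.94 kHz mod fs = 20.92 kHz.
20.92 kHz ≤ fs/2 = 23.51 kHz, appears at 20.92 kHz.
54.08 kHz mod fs = 7.06 kHz.
7.06 kHz ≤ fs/2 = 23.51 kHz, appears at 7.06 kHz.
Distinct values: {7.06 kHz, 8.08 kHz, 8.2 kHz, 20.92 kHz}.

7.06 kHz, 8.08 kHz, 8.2 kHz, 20.92 kHz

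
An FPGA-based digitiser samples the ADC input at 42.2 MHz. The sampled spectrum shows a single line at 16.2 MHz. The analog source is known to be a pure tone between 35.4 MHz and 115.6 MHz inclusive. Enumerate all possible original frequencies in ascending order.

58.4 MHz, 68.2 MHz, 100.6 MHz, 110.4 MHz

Frequencies that alias to 16.2 MHz are k·fs ± 16.2 MHz for integer k ≥ 0.
k=0: 16.2 MHz.
k=1: 26 MHz, 58.4 MHz.
k=2: 68.2 MHz, 100.6 MHz.
k=3: 110.4 MHz, 142.8 MHz.
k=4: 152.6 MHz, 185 MHz.
Within [35.4 MHz, 115.6 MHz]: 58.4 MHz, 68.2 MHz, 100.6 MHz, 110.4 MHz.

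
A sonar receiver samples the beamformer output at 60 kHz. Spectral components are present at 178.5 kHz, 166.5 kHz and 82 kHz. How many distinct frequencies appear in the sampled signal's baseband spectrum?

3

fs/2 = 30 kHz.
178.5 kHz mod fs = 58.5 kHz.
58.5 kHz > fs/2 = 30 kHz, folds to fs − 58.5 kHz = 1.5 kHz.
166.5 kHz mod fs = 46.5 kHz.
46.5 kHz > fs/2 = 30 kHz, folds to fs − 46.5 kHz = 13.5 kHz.
82 kHz mod fs = 22 kHz.
22 kHz ≤ fs/2 = 30 kHz, appears at 22 kHz.
Distinct values: {1.5 kHz, 13.5 kHz, 22 kHz} → 3.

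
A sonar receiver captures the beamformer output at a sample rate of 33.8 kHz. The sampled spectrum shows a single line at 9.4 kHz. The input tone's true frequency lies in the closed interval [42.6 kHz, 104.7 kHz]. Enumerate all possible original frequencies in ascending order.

43.2 kHz, 58.2 kHz, 77 kHz, 92 kHz

Frequencies that alias to 9.4 kHz are k·fs ± 9.4 kHz for integer k ≥ 0.
k=0: 9.4 kHz.
k=1: 24.4 kHz, 43.2 kHz.
k=2: 58.2 kHz, 77 kHz.
k=3: 92 kHz, 110.8 kHz.
k=4: 125.8 kHz, 144.6 kHz.
Within [42.6 kHz, 104.7 kHz]: 43.2 kHz, 58.2 kHz, 77 kHz, 92 kHz.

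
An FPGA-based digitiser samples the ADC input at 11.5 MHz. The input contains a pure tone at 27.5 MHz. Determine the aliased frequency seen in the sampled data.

4.5 MHz

27.5 MHz mod fs = 4.5 MHz.
4.5 MHz ≤ fs/2 = 5.75 MHz, appears at 4.5 MHz.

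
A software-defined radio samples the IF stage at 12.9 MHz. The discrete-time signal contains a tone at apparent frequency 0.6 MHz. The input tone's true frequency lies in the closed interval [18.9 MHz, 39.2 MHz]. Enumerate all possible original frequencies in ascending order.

25.2 MHz, 26.4 MHz, 38.1 MHz

Frequencies that alias to 0.6 MHz are k·fs ± 0.6 MHz for integer k ≥ 0.
k=0: 0.6 MHz.
k=1: 12.3 MHz, 13.5 MHz.
k=2: 25.2 MHz, 26.4 MHz.
k=3: 38.1 MHz, 39.3 MHz.
k=4: 51 MHz, 52.2 MHz.
Within [18.9 MHz, 39.2 MHz]: 25.2 MHz, 26.4 MHz, 38.1 MHz.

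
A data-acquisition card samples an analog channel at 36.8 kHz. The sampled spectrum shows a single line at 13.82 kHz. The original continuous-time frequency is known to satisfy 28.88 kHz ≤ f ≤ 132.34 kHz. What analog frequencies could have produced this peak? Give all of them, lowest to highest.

50.62 kHz, 59.78 kHz, 87.42 kHz, 96.58 kHz, 124.22 kHz

Frequencies that alias to 13.82 kHz are k·fs ± 13.82 kHz for integer k ≥ 0.
k=0: 13.82 kHz.
k=1: 22.98 kHz, 50.62 kHz.
k=2: 59.78 kHz, 87.42 kHz.
k=3: 96.58 kHz, 124.22 kHz.
k=4: 133.38 kHz, 161.02 kHz.
Within [28.88 kHz, 132.34 kHz]: 50.62 kHz, 59.78 kHz, 87.42 kHz, 96.58 kHz, 124.22 kHz.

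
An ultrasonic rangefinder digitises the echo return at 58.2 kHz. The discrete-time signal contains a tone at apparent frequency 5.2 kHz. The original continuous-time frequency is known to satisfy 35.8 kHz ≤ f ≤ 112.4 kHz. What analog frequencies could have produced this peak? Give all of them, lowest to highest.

Frequencies that alias to 5.2 kHz are k·fs ± 5.2 kHz for integer k ≥ 0.
k=0: 5.2 kHz.
k=1: 53 kHz, 63.4 kHz.
k=2: 111.2 kHz, 121.6 kHz.
k=3: 169.4 kHz, 179.8 kHz.
Within [35.8 kHz, 112.4 kHz]: 53 kHz, 63.4 kHz, 111.2 kHz.

53 kHz, 63.4 kHz, 111.2 kHz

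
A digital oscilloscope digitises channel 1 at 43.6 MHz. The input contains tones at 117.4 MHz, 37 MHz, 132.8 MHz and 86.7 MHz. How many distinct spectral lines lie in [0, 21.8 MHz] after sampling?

fs/2 = 21.8 MHz.
117.4 MHz mod fs = 30.2 MHz.
30.2 MHz > fs/2 = 21.8 MHz, folds to fs − 30.2 MHz = 13.4 MHz.
37 MHz > fs/2 = 21.8 MHz, folds to fs − 37 MHz = 6.6 MHz.
132.8 MHz mod fs = 2 MHz.
2 MHz ≤ fs/2 = 21.8 MHz, appears at 2 MHz.
86.7 MHz mod fs = 43.1 MHz.
43.1 MHz > fs/2 = 21.8 MHz, folds to fs − 43.1 MHz = 0.5 MHz.
Distinct values: {0.5 MHz, 2 MHz, 6.6 MHz, 13.4 MHz} → 4.

4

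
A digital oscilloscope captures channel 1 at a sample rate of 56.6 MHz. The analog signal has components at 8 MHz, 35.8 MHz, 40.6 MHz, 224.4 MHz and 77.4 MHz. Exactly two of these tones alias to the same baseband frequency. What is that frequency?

fs/2 = 28.3 MHz.
8 MHz ≤ fs/2 = 28.3 MHz, passes unchanged.
35.8 MHz > fs/2 = 28.3 MHz, folds to fs − 35.8 MHz = 20.8 MHz.
40.6 MHz > fs/2 = 28.3 MHz, folds to fs − 40.6 MHz = 16 MHz.
224.4 MHz mod fs = 54.6 MHz.
54.6 MHz > fs/2 = 28.3 MHz, folds to fs − 54.6 MHz = 2 MHz.
77.4 MHz mod fs = 20.8 MHz.
20.8 MHz ≤ fs/2 = 28.3 MHz, appears at 20.8 MHz.
35.8 MHz and 77.4 MHz both map to 20.8 MHz.

20.8 MHz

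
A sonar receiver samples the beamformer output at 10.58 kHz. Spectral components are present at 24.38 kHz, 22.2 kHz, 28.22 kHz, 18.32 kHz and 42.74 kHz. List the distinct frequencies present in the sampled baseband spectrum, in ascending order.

fs/2 = 5.29 kHz.
24.38 kHz mod fs = 3.22 kHz.
3.22 kHz ≤ fs/2 = 5.29 kHz, appears at 3.22 kHz.
22.2 kHz mod fs = 1.04 kHz.
1.04 kHz ≤ fs/2 = 5.29 kHz, appears at 1.04 kHz.
28.22 kHz mod fs = 7.06 kHz.
7.06 kHz > fs/2 = 5.29 kHz, folds to fs − 7.06 kHz = 3.52 kHz.
18.32 kHz mod fs = 7.74 kHz.
7.74 kHz > fs/2 = 5.29 kHz, folds to fs − 7.74 kHz = 2.84 kHz.
42.74 kHz mod fs = 0.42 kHz.
0.42 kHz ≤ fs/2 = 5.29 kHz, appears at 0.42 kHz.
Distinct values: {0.42 kHz, 1.04 kHz, 2.84 kHz, 3.22 kHz, 3.52 kHz}.

0.42 kHz, 1.04 kHz, 2.84 kHz, 3.22 kHz, 3.52 kHz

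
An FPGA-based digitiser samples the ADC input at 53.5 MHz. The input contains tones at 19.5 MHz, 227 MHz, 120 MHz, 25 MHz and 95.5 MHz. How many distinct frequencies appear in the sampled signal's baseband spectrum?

4

fs/2 = 26.75 MHz.
19.5 MHz ≤ fs/2 = 26.75 MHz, passes unchanged.
227 MHz mod fs = 13 MHz.
13 MHz ≤ fs/2 = 26.75 MHz, appears at 13 MHz.
120 MHz mod fs = 13 MHz.
13 MHz ≤ fs/2 = 26.75 MHz, appears at 13 MHz.
25 MHz ≤ fs/2 = 26.75 MHz, passes unchanged.
95.5 MHz mod fs = 42 MHz.
42 MHz > fs/2 = 26.75 MHz, folds to fs − 42 MHz = 11.5 MHz.
Distinct values: {11.5 MHz, 13 MHz, 19.5 MHz, 25 MHz} → 4.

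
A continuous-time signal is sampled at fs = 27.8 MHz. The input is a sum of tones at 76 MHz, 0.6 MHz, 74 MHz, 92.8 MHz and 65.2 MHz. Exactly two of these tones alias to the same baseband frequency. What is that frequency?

fs/2 = 13.9 MHz.
76 MHz mod fs = 20.4 MHz.
20.4 MHz > fs/2 = 13.9 MHz, folds to fs − 20.4 MHz = 7.4 MHz.
0.6 MHz ≤ fs/2 = 13.9 MHz, passes unchanged.
74 MHz mod fs = 18.4 MHz.
18.4 MHz > fs/2 = 13.9 MHz, folds to fs − 18.4 MHz = 9.4 MHz.
92.8 MHz mod fs = 9.4 MHz.
9.4 MHz ≤ fs/2 = 13.9 MHz, appears at 9.4 MHz.
65.2 MHz mod fs = 9.6 MHz.
9.6 MHz ≤ fs/2 = 13.9 MHz, appears at 9.6 MHz.
74 MHz and 92.8 MHz both map to 9.4 MHz.

9.4 MHz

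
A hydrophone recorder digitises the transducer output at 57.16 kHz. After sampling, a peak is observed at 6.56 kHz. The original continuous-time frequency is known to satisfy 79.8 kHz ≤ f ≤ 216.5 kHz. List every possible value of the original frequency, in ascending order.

107.76 kHz, 120.88 kHz, 164.92 kHz, 178.04 kHz

Frequencies that alias to 6.56 kHz are k·fs ± 6.56 kHz for integer k ≥ 0.
k=0: 6.56 kHz.
k=1: 50.6 kHz, 63.72 kHz.
k=2: 107.76 kHz, 120.88 kHz.
k=3: 164.92 kHz, 178.04 kHz.
k=4: 222.08 kHz, 235.2 kHz.
Within [79.8 kHz, 216.5 kHz]: 107.76 kHz, 120.88 kHz, 164.92 kHz, 178.04 kHz.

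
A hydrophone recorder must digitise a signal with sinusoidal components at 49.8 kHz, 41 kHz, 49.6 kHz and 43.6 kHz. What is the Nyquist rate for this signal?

Highest-frequency component: 49.8 kHz.
Nyquist rate = 2 × 49.8 kHz = 99.6 kHz.

99.6 kHz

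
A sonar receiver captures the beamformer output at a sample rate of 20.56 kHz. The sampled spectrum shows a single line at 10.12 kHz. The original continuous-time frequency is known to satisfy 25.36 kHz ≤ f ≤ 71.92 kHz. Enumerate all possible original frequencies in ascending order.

30.68 kHz, 31 kHz, 51.24 kHz, 51.56 kHz, 71.8 kHz

Frequencies that alias to 10.12 kHz are k·fs ± 10.12 kHz for integer k ≥ 0.
k=0: 10.12 kHz.
k=1: 10.44 kHz, 30.68 kHz.
k=2: 31 kHz, 51.24 kHz.
k=3: 51.56 kHz, 71.8 kHz.
k=4: 72.12 kHz, 92.36 kHz.
Within [25.36 kHz, 71.92 kHz]: 30.68 kHz, 31 kHz, 51.24 kHz, 51.56 kHz, 71.8 kHz.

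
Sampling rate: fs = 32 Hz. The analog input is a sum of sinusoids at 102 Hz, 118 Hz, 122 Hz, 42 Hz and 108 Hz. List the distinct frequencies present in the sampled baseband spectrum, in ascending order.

fs/2 = 16 Hz.
102 Hz mod fs = 6 Hz.
6 Hz ≤ fs/2 = 16 Hz, appears at 6 Hz.
118 Hz mod fs = 22 Hz.
22 Hz > fs/2 = 16 Hz, folds to fs − 22 Hz = 10 Hz.
122 Hz mod fs = 26 Hz.
26 Hz > fs/2 = 16 Hz, folds to fs − 26 Hz = 6 Hz.
42 Hz mod fs = 10 Hz.
10 Hz ≤ fs/2 = 16 Hz, appears at 10 Hz.
108 Hz mod fs = 12 Hz.
12 Hz ≤ fs/2 = 16 Hz, appears at 12 Hz.
Distinct values: {6 Hz, 10 Hz, 12 Hz}.

6 Hz, 10 Hz, 12 Hz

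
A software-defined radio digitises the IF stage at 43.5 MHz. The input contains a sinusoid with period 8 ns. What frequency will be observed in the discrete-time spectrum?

T = 8 ns → f = 1/T = 125 MHz.
125 MHz mod fs = 38 MHz.
38 MHz > fs/2 = 21.75 MHz, folds to fs − 38 MHz = 5.5 MHz.

5.5 MHz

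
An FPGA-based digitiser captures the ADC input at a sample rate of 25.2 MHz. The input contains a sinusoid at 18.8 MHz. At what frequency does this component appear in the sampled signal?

6.4 MHz

18.8 MHz > fs/2 = 12.6 MHz, folds to fs − 18.8 MHz = 6.4 MHz.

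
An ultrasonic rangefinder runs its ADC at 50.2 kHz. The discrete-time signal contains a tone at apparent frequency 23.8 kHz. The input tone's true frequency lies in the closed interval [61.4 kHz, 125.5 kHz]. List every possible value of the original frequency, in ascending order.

Frequencies that alias to 23.8 kHz are k·fs ± 23.8 kHz for integer k ≥ 0.
k=0: 23.8 kHz.
k=1: 26.4 kHz, 74 kHz.
k=2: 76.6 kHz, 124.2 kHz.
k=3: 126.8 kHz, 174.4 kHz.
Within [61.4 kHz, 125.5 kHz]: 74 kHz, 76.6 kHz, 124.2 kHz.

74 kHz, 76.6 kHz, 124.2 kHz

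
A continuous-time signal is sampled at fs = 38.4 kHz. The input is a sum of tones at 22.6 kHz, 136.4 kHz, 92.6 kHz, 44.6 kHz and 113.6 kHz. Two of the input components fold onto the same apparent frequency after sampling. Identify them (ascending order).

fs/2 = 19.2 kHz.
22.6 kHz > fs/2 = 19.2 kHz, folds to fs − 22.6 kHz = 15.8 kHz.
136.4 kHz mod fs = 21.2 kHz.
21.2 kHz > fs/2 = 19.2 kHz, folds to fs − 21.2 kHz = 17.2 kHz.
92.6 kHz mod fs = 15.8 kHz.
15.8 kHz ≤ fs/2 = 19.2 kHz, appears at 15.8 kHz.
44.6 kHz mod fs = 6.2 kHz.
6.2 kHz ≤ fs/2 = 19.2 kHz, appears at 6.2 kHz.
113.6 kHz mod fs = 36.8 kHz.
36.8 kHz > fs/2 = 19.2 kHz, folds to fs − 36.8 kHz = 1.6 kHz.
22.6 kHz and 92.6 kHz both map to 15.8 kHz.

22.6 kHz, 92.6 kHz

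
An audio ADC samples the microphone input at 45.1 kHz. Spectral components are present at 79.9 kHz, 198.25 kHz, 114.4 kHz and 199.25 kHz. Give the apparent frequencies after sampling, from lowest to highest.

10.3 kHz, 17.85 kHz, 18.85 kHz, 20.9 kHz

fs/2 = 22.55 kHz.
79.9 kHz mod fs = 34.8 kHz.
34.8 kHz > fs/2 = 22.55 kHz, folds to fs − 34.8 kHz = 10.3 kHz.
198.25 kHz mod fs = 17.85 kHz.
17.85 kHz ≤ fs/2 = 22.55 kHz, appears at 17.85 kHz.
114.4 kHz mod fs = 24.2 kHz.
24.2 kHz > fs/2 = 22.55 kHz, folds to fs − 24.2 kHz = 20.9 kHz.
199.25 kHz mod fs = 18.85 kHz.
18.85 kHz ≤ fs/2 = 22.55 kHz, appears at 18.85 kHz.
Distinct values: {10.3 kHz, 17.85 kHz, 18.85 kHz, 20.9 kHz}.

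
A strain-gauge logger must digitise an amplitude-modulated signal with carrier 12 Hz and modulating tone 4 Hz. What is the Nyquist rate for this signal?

AM sidebands sit at fc ± fm = 8 Hz and 16 Hz.
Highest-frequency component: 16 Hz.
Nyquist rate = 2 × 16 Hz = 32 Hz.

32 Hz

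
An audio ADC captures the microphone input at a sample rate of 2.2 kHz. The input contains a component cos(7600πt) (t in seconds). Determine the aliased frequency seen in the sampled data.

0.6 kHz

ω = 7600π rad/s → f = ω/(2π) = 3800 Hz = 3.8 kHz.
3.8 kHz mod fs = 1.6 kHz.
1.6 kHz > fs/2 = 1.1 kHz, folds to fs − 1.6 kHz = 0.6 kHz.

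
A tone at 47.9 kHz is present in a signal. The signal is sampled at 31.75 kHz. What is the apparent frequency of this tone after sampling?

15.6 kHz

47.9 kHz mod fs = 16.15 kHz.
16.15 kHz > fs/2 = 15.875 kHz, folds to fs − 16.15 kHz = 15.6 kHz.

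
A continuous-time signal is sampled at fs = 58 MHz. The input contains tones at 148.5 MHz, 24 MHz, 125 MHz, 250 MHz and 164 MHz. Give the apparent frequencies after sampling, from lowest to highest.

fs/2 = 29 MHz.
148.5 MHz mod fs = 32.5 MHz.
32.5 MHz > fs/2 = 29 MHz, folds to fs − 32.5 MHz = 25.5 MHz.
24 MHz ≤ fs/2 = 29 MHz, passes unchanged.
125 MHz mod fs = 9 MHz.
9 MHz ≤ fs/2 = 29 MHz, appears at 9 MHz.
250 MHz mod fs = 18 MHz.
18 MHz ≤ fs/2 = 29 MHz, appears at 18 MHz.
164 MHz mod fs = 48 MHz.
48 MHz > fs/2 = 29 MHz, folds to fs − 48 MHz = 10 MHz.
Distinct values: {9 MHz, 10 MHz, 18 MHz, 24 MHz, 25.5 MHz}.

9 MHz, 10 MHz, 18 MHz, 24 MHz, 25.5 MHz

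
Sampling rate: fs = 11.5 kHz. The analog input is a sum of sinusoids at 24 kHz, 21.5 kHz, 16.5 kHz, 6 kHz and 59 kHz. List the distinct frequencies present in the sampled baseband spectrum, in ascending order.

1 kHz, 1.5 kHz, 5 kHz, 5.5 kHz

fs/2 = 5.75 kHz.
24 kHz mod fs = 1 kHz.
1 kHz ≤ fs/2 = 5.75 kHz, appears at 1 kHz.
21.5 kHz mod fs = 10 kHz.
10 kHz > fs/2 = 5.75 kHz, folds to fs − 10 kHz = 1.5 kHz.
16.5 kHz mod fs = 5 kHz.
5 kHz ≤ fs/2 = 5.75 kHz, appears at 5 kHz.
6 kHz > fs/2 = 5.75 kHz, folds to fs − 6 kHz = 5.5 kHz.
59 kHz mod fs = 1.5 kHz.
1.5 kHz ≤ fs/2 = 5.75 kHz, appears at 1.5 kHz.
Distinct values: {1 kHz, 1.5 kHz, 5 kHz, 5.5 kHz}.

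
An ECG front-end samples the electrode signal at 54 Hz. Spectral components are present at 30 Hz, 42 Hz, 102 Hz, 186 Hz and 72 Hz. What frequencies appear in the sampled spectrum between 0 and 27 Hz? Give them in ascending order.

6 Hz, 12 Hz, 18 Hz, 24 Hz

fs/2 = 27 Hz.
30 Hz > fs/2 = 27 Hz, folds to fs − 30 Hz = 24 Hz.
42 Hz > fs/2 = 27 Hz, folds to fs − 42 Hz = 12 Hz.
102 Hz mod fs = 48 Hz.
48 Hz > fs/2 = 27 Hz, folds to fs − 48 Hz = 6 Hz.
186 Hz mod fs = 24 Hz.
24 Hz ≤ fs/2 = 27 Hz, appears at 24 Hz.
72 Hz mod fs = 18 Hz.
18 Hz ≤ fs/2 = 27 Hz, appears at 18 Hz.
Distinct values: {6 Hz, 12 Hz, 18 Hz, 24 Hz}.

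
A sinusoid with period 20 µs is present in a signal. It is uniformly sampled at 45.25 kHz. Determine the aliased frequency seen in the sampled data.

4.75 kHz

T = 20 µs → f = 1/T = 50 kHz.
50 kHz mod fs = 4.75 kHz.
4.75 kHz ≤ fs/2 = 22.625 kHz, appears at 4.75 kHz.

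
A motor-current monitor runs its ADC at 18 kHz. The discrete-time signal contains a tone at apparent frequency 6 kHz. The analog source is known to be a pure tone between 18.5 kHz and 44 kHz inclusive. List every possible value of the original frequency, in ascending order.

24 kHz, 30 kHz, 42 kHz

Frequencies that alias to 6 kHz are k·fs ± 6 kHz for integer k ≥ 0.
k=0: 6 kHz.
k=1: 12 kHz, 24 kHz.
k=2: 30 kHz, 42 kHz.
k=3: 48 kHz, 60 kHz.
Within [18.5 kHz, 44 kHz]: 24 kHz, 30 kHz, 42 kHz.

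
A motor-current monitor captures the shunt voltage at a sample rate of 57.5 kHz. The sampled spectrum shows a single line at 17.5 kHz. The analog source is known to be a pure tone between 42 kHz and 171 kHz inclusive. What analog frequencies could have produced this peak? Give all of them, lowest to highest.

Frequencies that alias to 17.5 kHz are k·fs ± 17.5 kHz for integer k ≥ 0.
k=0: 17.5 kHz.
k=1: 40 kHz, 75 kHz.
k=2: 97.5 kHz, 132.5 kHz.
k=3: 155 kHz, 190 kHz.
k=4: 212.5 kHz, 247.5 kHz.
Within [42 kHz, 171 kHz]: 75 kHz, 97.5 kHz, 132.5 kHz, 155 kHz.

75 kHz, 97.5 kHz, 132.5 kHz, 155 kHz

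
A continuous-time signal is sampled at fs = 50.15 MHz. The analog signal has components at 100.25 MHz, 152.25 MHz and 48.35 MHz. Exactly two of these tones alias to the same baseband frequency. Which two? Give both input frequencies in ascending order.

fs/2 = 25.075 MHz.
100.25 MHz mod fs = 50.1 MHz.
50.1 MHz > fs/2 = 25.075 MHz, folds to fs − 50.1 MHz = 0.05 MHz.
152.25 MHz mod fs = 1.8 MHz.
1.8 MHz ≤ fs/2 = 25.075 MHz, appears at 1.8 MHz.
48.35 MHz > fs/2 = 25.075 MHz, folds to fs − 48.35 MHz = 1.8 MHz.
48.35 MHz and 152.25 MHz both map to 1.8 MHz.

48.35 MHz, 152.25 MHz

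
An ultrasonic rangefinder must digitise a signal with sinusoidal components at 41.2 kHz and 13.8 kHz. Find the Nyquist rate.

82.4 kHz

Highest-frequency component: 41.2 kHz.
Nyquist rate = 2 × 41.2 kHz = 82.4 kHz.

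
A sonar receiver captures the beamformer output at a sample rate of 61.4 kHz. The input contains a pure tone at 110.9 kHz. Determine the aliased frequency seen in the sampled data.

110.9 kHz mod fs = 49.5 kHz.
49.5 kHz > fs/2 = 30.7 kHz, folds to fs − 49.5 kHz = 11.9 kHz.

11.9 kHz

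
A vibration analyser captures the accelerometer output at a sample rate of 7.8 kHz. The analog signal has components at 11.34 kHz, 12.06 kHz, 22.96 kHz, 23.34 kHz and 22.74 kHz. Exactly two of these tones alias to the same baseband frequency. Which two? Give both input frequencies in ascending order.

fs/2 = 3.9 kHz.
11.34 kHz mod fs = 3.54 kHz.
3.54 kHz ≤ fs/2 = 3.9 kHz, appears at 3.54 kHz.
12.06 kHz mod fs = 4.26 kHz.
4.26 kHz > fs/2 = 3.9 kHz, folds to fs − 4.26 kHz = 3.54 kHz.
22.96 kHz mod fs = 7.36 kHz.
7.36 kHz > fs/2 = 3.9 kHz, folds to fs − 7.36 kHz = 0.44 kHz.
23.34 kHz mod fs = 7.74 kHz.
7.74 kHz > fs/2 = 3.9 kHz, folds to fs − 7.74 kHz = 0.06 kHz.
22.74 kHz mod fs = 7.14 kHz.
7.14 kHz > fs/2 = 3.9 kHz, folds to fs − 7.14 kHz = 0.66 kHz.
11.34 kHz and 12.06 kHz both map to 3.54 kHz.

11.34 kHz, 12.06 kHz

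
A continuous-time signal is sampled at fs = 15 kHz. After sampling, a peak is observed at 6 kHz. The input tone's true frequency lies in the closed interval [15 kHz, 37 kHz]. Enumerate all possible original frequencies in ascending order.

Frequencies that alias to 6 kHz are k·fs ± 6 kHz for integer k ≥ 0.
k=0: 6 kHz.
k=1: 9 kHz, 21 kHz.
k=2: 24 kHz, 36 kHz.
k=3: 39 kHz, 51 kHz.
Within [15 kHz, 37 kHz]: 21 kHz, 24 kHz, 36 kHz.

21 kHz, 24 kHz, 36 kHz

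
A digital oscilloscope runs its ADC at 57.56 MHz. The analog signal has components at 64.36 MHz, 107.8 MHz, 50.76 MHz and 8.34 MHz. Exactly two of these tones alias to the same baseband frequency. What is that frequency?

fs/2 = 28.78 MHz.
64.36 MHz mod fs = 6.8 MHz.
6.8 MHz ≤ fs/2 = 28.78 MHz, appears at 6.8 MHz.
107.8 MHz mod fs = 50.24 MHz.
50.24 MHz > fs/2 = 28.78 MHz, folds to fs − 50.24 MHz = 7.32 MHz.
50.76 MHz > fs/2 = 28.78 MHz, folds to fs − 50.76 MHz = 6.8 MHz.
8.34 MHz ≤ fs/2 = 28.78 MHz, passes unchanged.
50.76 MHz and 64.36 MHz both map to 6.8 MHz.

6.8 MHz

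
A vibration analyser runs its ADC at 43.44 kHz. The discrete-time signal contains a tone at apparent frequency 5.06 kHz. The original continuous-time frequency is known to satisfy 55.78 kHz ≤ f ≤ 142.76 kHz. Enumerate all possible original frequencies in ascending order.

81.82 kHz, 91.94 kHz, 125.26 kHz, 135.38 kHz

Frequencies that alias to 5.06 kHz are k·fs ± 5.06 kHz for integer k ≥ 0.
k=0: 5.06 kHz.
k=1: 38.38 kHz, 48.5 kHz.
k=2: 81.82 kHz, 91.94 kHz.
k=3: 125.26 kHz, 135.38 kHz.
k=4: 168.7 kHz, 178.82 kHz.
Within [55.78 kHz, 142.76 kHz]: 81.82 kHz, 91.94 kHz, 125.26 kHz, 135.38 kHz.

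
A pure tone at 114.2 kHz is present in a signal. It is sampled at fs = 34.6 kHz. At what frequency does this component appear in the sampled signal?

114.2 kHz mod fs = 10.4 kHz.
10.4 kHz ≤ fs/2 = 17.3 kHz, appears at 10.4 kHz.

10.4 kHz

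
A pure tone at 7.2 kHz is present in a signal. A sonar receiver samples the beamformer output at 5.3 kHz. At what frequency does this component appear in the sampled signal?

1.9 kHz

7.2 kHz mod fs = 1.9 kHz.
1.9 kHz ≤ fs/2 = 2.65 kHz, appears at 1.9 kHz.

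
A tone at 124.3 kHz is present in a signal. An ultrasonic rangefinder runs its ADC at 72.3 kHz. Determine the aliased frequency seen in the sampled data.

20.3 kHz

124.3 kHz mod fs = 52 kHz.
52 kHz > fs/2 = 36.15 kHz, folds to fs − 52 kHz = 20.3 kHz.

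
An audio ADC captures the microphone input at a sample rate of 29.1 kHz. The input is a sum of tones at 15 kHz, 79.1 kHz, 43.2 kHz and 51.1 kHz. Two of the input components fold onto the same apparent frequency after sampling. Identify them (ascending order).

15 kHz, 43.2 kHz

fs/2 = 14.55 kHz.
15 kHz > fs/2 = 14.55 kHz, folds to fs − 15 kHz = 14.1 kHz.
79.1 kHz mod fs = 20.9 kHz.
20.9 kHz > fs/2 = 14.55 kHz, folds to fs − 20.9 kHz = 8.2 kHz.
43.2 kHz mod fs = 14.1 kHz.
14.1 kHz ≤ fs/2 = 14.55 kHz, appears at 14.1 kHz.
51.1 kHz mod fs = 22 kHz.
22 kHz > fs/2 = 14.55 kHz, folds to fs − 22 kHz = 7.1 kHz.
15 kHz and 43.2 kHz both map to 14.1 kHz.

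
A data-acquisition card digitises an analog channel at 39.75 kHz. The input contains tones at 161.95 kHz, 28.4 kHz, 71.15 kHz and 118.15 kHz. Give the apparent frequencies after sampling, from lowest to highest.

1.1 kHz, 2.95 kHz, 8.35 kHz, 11.35 kHz

fs/2 = 19.875 kHz.
161.95 kHz mod fs = 2.95 kHz.
2.95 kHz ≤ fs/2 = 19.875 kHz, appears at 2.95 kHz.
28.4 kHz > fs/2 = 19.875 kHz, folds to fs − 28.4 kHz = 11.35 kHz.
71.15 kHz mod fs = 31.4 kHz.
31.4 kHz > fs/2 = 19.875 kHz, folds to fs − 31.4 kHz = 8.35 kHz.
118.15 kHz mod fs = 38.65 kHz.
38.65 kHz > fs/2 = 19.875 kHz, folds to fs − 38.65 kHz = 1.1 kHz.
Distinct values: {1.1 kHz, 2.95 kHz, 8.35 kHz, 11.35 kHz}.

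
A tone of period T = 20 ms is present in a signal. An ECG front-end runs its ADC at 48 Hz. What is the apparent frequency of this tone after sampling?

T = 20 ms → f = 1/T = 50 Hz.
50 Hz mod fs = 2 Hz.
2 Hz ≤ fs/2 = 24 Hz, appears at 2 Hz.

2 Hz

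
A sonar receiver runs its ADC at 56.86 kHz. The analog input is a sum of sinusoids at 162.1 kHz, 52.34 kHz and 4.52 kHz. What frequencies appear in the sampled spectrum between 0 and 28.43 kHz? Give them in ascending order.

4.52 kHz, 8.48 kHz

fs/2 = 28.43 kHz.
162.1 kHz mod fs = 48.38 kHz.
48.38 kHz > fs/2 = 28.43 kHz, folds to fs − 48.38 kHz = 8.48 kHz.
52.34 kHz > fs/2 = 28.43 kHz, folds to fs − 52.34 kHz = 4.52 kHz.
4.52 kHz ≤ fs/2 = 28.43 kHz, passes unchanged.
Distinct values: {4.52 kHz, 8.48 kHz}.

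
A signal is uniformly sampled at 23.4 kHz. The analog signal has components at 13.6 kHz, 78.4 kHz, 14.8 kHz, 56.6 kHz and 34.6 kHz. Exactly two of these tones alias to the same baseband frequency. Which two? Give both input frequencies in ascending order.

fs/2 = 11.7 kHz.
13.6 kHz > fs/2 = 11.7 kHz, folds to fs − 13.6 kHz = 9.8 kHz.
78.4 kHz mod fs = 8.2 kHz.
8.2 kHz ≤ fs/2 = 11.7 kHz, appears at 8.2 kHz.
14.8 kHz > fs/2 = 11.7 kHz, folds to fs − 14.8 kHz = 8.6 kHz.
56.6 kHz mod fs = 9.8 kHz.
9.8 kHz ≤ fs/2 = 11.7 kHz, appears at 9.8 kHz.
34.6 kHz mod fs = 11.2 kHz.
11.2 kHz ≤ fs/2 = 11.7 kHz, appears at 11.2 kHz.
13.6 kHz and 56.6 kHz both map to 9.8 kHz.

13.6 kHz, 56.6 kHz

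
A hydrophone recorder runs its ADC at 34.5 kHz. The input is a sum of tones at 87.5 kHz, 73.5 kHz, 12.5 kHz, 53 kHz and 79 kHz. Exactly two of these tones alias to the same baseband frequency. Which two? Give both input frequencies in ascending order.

53 kHz, 87.5 kHz

fs/2 = 17.25 kHz.
87.5 kHz mod fs = 18.5 kHz.
18.5 kHz > fs/2 = 17.25 kHz, folds to fs − 18.5 kHz = 16 kHz.
73.5 kHz mod fs = 4.5 kHz.
4.5 kHz ≤ fs/2 = 17.25 kHz, appears at 4.5 kHz.
12.5 kHz ≤ fs/2 = 17.25 kHz, passes unchanged.
53 kHz mod fs = 18.5 kHz.
18.5 kHz > fs/2 = 17.25 kHz, folds to fs − 18.5 kHz = 16 kHz.
79 kHz mod fs = 10 kHz.
10 kHz ≤ fs/2 = 17.25 kHz, appears at 10 kHz.
53 kHz and 87.5 kHz both map to 16 kHz.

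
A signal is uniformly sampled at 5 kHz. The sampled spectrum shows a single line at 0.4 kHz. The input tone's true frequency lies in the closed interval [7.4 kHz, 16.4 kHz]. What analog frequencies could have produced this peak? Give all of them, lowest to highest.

9.6 kHz, 10.4 kHz, 14.6 kHz, 15.4 kHz

Frequencies that alias to 0.4 kHz are k·fs ± 0.4 kHz for integer k ≥ 0.
k=0: 0.4 kHz.
k=1: 4.6 kHz, 5.4 kHz.
k=2: 9.6 kHz, 10.4 kHz.
k=3: 14.6 kHz, 15.4 kHz.
k=4: 19.6 kHz, 20.4 kHz.
Within [7.4 kHz, 16.4 kHz]: 9.6 kHz, 10.4 kHz, 14.6 kHz, 15.4 kHz.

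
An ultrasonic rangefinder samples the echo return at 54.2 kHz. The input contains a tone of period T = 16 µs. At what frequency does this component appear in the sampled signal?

8.3 kHz

T = 16 µs → f = 1/T = 62.5 kHz.
62.5 kHz mod fs = 8.3 kHz.
8.3 kHz ≤ fs/2 = 27.1 kHz, appears at 8.3 kHz.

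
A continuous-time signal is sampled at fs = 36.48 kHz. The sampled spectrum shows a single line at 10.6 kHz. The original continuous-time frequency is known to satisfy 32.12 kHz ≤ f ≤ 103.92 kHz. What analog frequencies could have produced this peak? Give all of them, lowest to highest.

47.08 kHz, 62.36 kHz, 83.56 kHz, 98.84 kHz

Frequencies that alias to 10.6 kHz are k·fs ± 10.6 kHz for integer k ≥ 0.
k=0: 10.6 kHz.
k=1: 25.88 kHz, 47.08 kHz.
k=2: 62.36 kHz, 83.56 kHz.
k=3: 98.84 kHz, 120.04 kHz.
k=4: 135.32 kHz, 156.52 kHz.
Within [32.12 kHz, 103.92 kHz]: 47.08 kHz, 62.36 kHz, 83.56 kHz, 98.84 kHz.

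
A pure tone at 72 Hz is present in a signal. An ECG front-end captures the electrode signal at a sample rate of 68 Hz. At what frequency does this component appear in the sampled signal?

72 Hz mod fs = 4 Hz.
4 Hz ≤ fs/2 = 34 Hz, appears at 4 Hz.

4 Hz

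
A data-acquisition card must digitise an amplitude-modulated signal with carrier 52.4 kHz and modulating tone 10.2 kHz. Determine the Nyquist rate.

125.2 kHz

AM sidebands sit at fc ± fm = 42.2 kHz and 62.6 kHz.
Highest-frequency component: 62.6 kHz.
Nyquist rate = 2 × 62.6 kHz = 125.2 kHz.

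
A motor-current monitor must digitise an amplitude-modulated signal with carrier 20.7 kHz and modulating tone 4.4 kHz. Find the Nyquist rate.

AM sidebands sit at fc ± fm = 16.3 kHz and 25.1 kHz.
Highest-frequency component: 25.1 kHz.
Nyquist rate = 2 × 25.1 kHz = 50.2 kHz.

50.2 kHz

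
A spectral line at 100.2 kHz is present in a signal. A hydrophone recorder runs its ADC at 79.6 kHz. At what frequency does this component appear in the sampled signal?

20.6 kHz

100.2 kHz mod fs = 20.6 kHz.
20.6 kHz ≤ fs/2 = 39.8 kHz, appears at 20.6 kHz.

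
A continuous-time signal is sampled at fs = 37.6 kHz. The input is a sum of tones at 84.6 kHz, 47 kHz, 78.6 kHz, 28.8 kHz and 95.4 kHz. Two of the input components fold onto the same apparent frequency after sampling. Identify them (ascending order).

fs/2 = 18.8 kHz.
84.6 kHz mod fs = 9.4 kHz.
9.4 kHz ≤ fs/2 = 18.8 kHz, appears at 9.4 kHz.
47 kHz mod fs = 9.4 kHz.
9.4 kHz ≤ fs/2 = 18.8 kHz, appears at 9.4 kHz.
78.6 kHz mod fs = 3.4 kHz.
3.4 kHz ≤ fs/2 = 18.8 kHz, appears at 3.4 kHz.
28.8 kHz > fs/2 = 18.8 kHz, folds to fs − 28.8 kHz = 8.8 kHz.
95.4 kHz mod fs = 20.2 kHz.
20.2 kHz > fs/2 = 18.8 kHz, folds to fs − 20.2 kHz = 17.4 kHz.
47 kHz and 84.6 kHz both map to 9.4 kHz.

47 kHz, 84.6 kHz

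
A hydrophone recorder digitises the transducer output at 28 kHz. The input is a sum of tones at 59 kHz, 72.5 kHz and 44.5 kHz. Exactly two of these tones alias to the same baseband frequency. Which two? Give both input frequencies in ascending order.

44.5 kHz, 72.5 kHz

fs/2 = 14 kHz.
59 kHz mod fs = 3 kHz.
3 kHz ≤ fs/2 = 14 kHz, appears at 3 kHz.
72.5 kHz mod fs = 16.5 kHz.
16.5 kHz > fs/2 = 14 kHz, folds to fs − 16.5 kHz = 11.5 kHz.
44.5 kHz mod fs = 16.5 kHz.
16.5 kHz > fs/2 = 14 kHz, folds to fs − 16.5 kHz = 11.5 kHz.
44.5 kHz and 72.5 kHz both map to 11.5 kHz.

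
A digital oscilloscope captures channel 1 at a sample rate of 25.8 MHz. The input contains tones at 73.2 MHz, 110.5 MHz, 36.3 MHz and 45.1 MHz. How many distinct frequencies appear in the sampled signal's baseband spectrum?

4

fs/2 = 12.9 MHz.
73.2 MHz mod fs = 21.6 MHz.
21.6 MHz > fs/2 = 12.9 MHz, folds to fs − 21.6 MHz = 4.2 MHz.
110.5 MHz mod fs = 7.3 MHz.
7.3 MHz ≤ fs/2 = 12.9 MHz, appears at 7.3 MHz.
36.3 MHz mod fs = 10.5 MHz.
10.5 MHz ≤ fs/2 = 12.9 MHz, appears at 10.5 MHz.
45.1 MHz mod fs = 19.3 MHz.
19.3 MHz > fs/2 = 12.9 MHz, folds to fs − 19.3 MHz = 6.5 MHz.
Distinct values: {4.2 MHz, 6.5 MHz, 7.3 MHz, 10.5 MHz} → 4.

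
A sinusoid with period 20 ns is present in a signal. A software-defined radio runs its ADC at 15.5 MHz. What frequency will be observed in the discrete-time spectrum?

T = 20 ns → f = 1/T = 50 MHz.
50 MHz mod fs = 3.5 MHz.
3.5 MHz ≤ fs/2 = 7.75 MHz, appears at 3.5 MHz.

3.5 MHz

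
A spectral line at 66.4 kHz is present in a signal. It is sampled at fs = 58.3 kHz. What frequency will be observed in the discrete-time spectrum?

8.1 kHz

66.4 kHz mod fs = 8.1 kHz.
8.1 kHz ≤ fs/2 = 29.15 kHz, appears at 8.1 kHz.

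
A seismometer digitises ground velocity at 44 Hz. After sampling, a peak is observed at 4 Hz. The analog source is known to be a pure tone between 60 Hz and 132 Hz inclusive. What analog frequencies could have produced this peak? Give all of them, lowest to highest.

Frequencies that alias to 4 Hz are k·fs ± 4 Hz for integer k ≥ 0.
k=0: 4 Hz.
k=1: 40 Hz, 48 Hz.
k=2: 84 Hz, 92 Hz.
k=3: 128 Hz, 136 Hz.
k=4: 172 Hz, 180 Hz.
Within [60 Hz, 132 Hz]: 84 Hz, 92 Hz, 128 Hz.

84 Hz, 92 Hz, 128 Hz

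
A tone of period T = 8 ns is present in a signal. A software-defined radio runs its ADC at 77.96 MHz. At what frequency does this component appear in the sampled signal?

T = 8 ns → f = 1/T = 125 MHz.
125 MHz mod fs = 47.04 MHz.
47.04 MHz > fs/2 = 38.98 MHz, folds to fs − 47.04 MHz = 30.92 MHz.

30.92 MHz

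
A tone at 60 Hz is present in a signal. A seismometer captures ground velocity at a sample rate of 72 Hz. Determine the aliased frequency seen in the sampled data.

12 Hz

60 Hz > fs/2 = 36 Hz, folds to fs − 60 Hz = 12 Hz.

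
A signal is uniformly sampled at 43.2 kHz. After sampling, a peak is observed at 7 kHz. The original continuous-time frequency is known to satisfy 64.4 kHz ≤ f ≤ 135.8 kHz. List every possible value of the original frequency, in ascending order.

Frequencies that alias to 7 kHz are k·fs ± 7 kHz for integer k ≥ 0.
k=0: 7 kHz.
k=1: 36.2 kHz, 50.2 kHz.
k=2: 79.4 kHz, 93.4 kHz.
k=3: 122.6 kHz, 136.6 kHz.
k=4: 165.8 kHz, 179.8 kHz.
Within [64.4 kHz, 135.8 kHz]: 79.4 kHz, 93.4 kHz, 122.6 kHz.

79.4 kHz, 93.4 kHz, 122.6 kHz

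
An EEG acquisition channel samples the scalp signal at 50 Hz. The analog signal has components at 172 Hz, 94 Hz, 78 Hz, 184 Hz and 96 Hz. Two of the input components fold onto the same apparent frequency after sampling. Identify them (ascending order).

fs/2 = 25 Hz.
172 Hz mod fs = 22 Hz.
22 Hz ≤ fs/2 = 25 Hz, appears at 22 Hz.
94 Hz mod fs = 44 Hz.
44 Hz > fs/2 = 25 Hz, folds to fs − 44 Hz = 6 Hz.
78 Hz mod fs = 28 Hz.
28 Hz > fs/2 = 25 Hz, folds to fs − 28 Hz = 22 Hz.
184 Hz mod fs = 34 Hz.
34 Hz > fs/2 = 25 Hz, folds to fs − 34 Hz = 16 Hz.
96 Hz mod fs = 46 Hz.
46 Hz > fs/2 = 25 Hz, folds to fs − 46 Hz = 4 Hz.
78 Hz and 172 Hz both map to 22 Hz.

78 Hz, 172 Hz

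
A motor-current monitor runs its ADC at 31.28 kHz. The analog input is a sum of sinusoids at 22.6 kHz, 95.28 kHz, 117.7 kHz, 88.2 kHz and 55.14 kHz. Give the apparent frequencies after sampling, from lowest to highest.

fs/2 = 15.64 kHz.
22.6 kHz > fs/2 = 15.64 kHz, folds to fs − 22.6 kHz = 8.68 kHz.
95.28 kHz mod fs = 1.44 kHz.
1.44 kHz ≤ fs/2 = 15.64 kHz, appears at 1.44 kHz.
117.7 kHz mod fs = 23.86 kHz.
23.86 kHz > fs/2 = 15.64 kHz, folds to fs − 23.86 kHz = 7.42 kHz.
88.2 kHz mod fs = 25.64 kHz.
25.64 kHz > fs/2 = 15.64 kHz, folds to fs − 25.64 kHz = 5.64 kHz.
55.14 kHz mod fs = 23.86 kHz.
23.86 kHz > fs/2 = 15.64 kHz, folds to fs − 23.86 kHz = 7.42 kHz.
Distinct values: {1.44 kHz, 5.64 kHz, 7.42 kHz, 8.68 kHz}.

1.44 kHz, 5.64 kHz, 7.42 kHz, 8.68 kHz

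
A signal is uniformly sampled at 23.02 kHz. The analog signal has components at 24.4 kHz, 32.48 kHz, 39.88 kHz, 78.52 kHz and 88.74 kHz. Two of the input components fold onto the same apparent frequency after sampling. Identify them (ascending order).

fs/2 = 11.51 kHz.
24.4 kHz mod fs = 1.38 kHz.
1.38 kHz ≤ fs/2 = 11.51 kHz, appears at 1.38 kHz.
32.48 kHz mod fs = 9.46 kHz.
9.46 kHz ≤ fs/2 = 11.51 kHz, appears at 9.46 kHz.
39.88 kHz mod fs = 16.86 kHz.
16.86 kHz > fs/2 = 11.51 kHz, folds to fs − 16.86 kHz = 6.16 kHz.
78.52 kHz mod fs = 9.46 kHz.
9.46 kHz ≤ fs/2 = 11.51 kHz, appears at 9.46 kHz.
88.74 kHz mod fs = 19.68 kHz.
19.68 kHz > fs/2 = 11.51 kHz, folds to fs − 19.68 kHz = 3.34 kHz.
32.48 kHz and 78.52 kHz both map to 9.46 kHz.

32.48 kHz, 78.52 kHz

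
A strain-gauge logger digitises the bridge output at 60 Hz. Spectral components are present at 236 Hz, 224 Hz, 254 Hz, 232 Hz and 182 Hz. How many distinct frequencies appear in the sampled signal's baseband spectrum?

fs/2 = 30 Hz.
236 Hz mod fs = 56 Hz.
56 Hz > fs/2 = 30 Hz, folds to fs − 56 Hz = 4 Hz.
224 Hz mod fs = 44 Hz.
44 Hz > fs/2 = 30 Hz, folds to fs − 44 Hz = 16 Hz.
254 Hz mod fs = 14 Hz.
14 Hz ≤ fs/2 = 30 Hz, appears at 14 Hz.
232 Hz mod fs = 52 Hz.
52 Hz > fs/2 = 30 Hz, folds to fs − 52 Hz = 8 Hz.
182 Hz mod fs = 2 Hz.
2 Hz ≤ fs/2 = 30 Hz, appears at 2 Hz.
Distinct values: {2 Hz, 4 Hz, 8 Hz, 14 Hz, 16 Hz} → 5.

5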